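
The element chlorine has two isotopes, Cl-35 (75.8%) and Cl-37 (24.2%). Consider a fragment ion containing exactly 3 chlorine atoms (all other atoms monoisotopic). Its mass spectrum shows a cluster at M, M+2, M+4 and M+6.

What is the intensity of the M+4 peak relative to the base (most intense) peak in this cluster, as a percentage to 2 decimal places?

30.58%

Binomial terms of (0.758 + 0.242)^3: M 0.4355, M+2 0.4171, M+4 0.1332, M+6 0.0142 → M is the base peak.
P(M) = C(3,0) × 0.758^3 × 0.242^0 = 1 × 0.43551951 × 1.0000 = 0.435520 (base)
P(M+4) = C(3,2) × 0.758^1 × 0.242^2 = 3 × 0.7580 × 0.058564 = 0.133175
Relative intensity = 0.133175 / 0.435520 × 100 = 30.58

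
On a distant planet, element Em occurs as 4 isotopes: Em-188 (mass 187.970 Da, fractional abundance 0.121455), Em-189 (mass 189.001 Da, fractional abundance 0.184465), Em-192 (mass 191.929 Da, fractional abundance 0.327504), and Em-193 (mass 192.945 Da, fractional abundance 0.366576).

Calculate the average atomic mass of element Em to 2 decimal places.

191.28 Da

Weight each isotope mass by its fractional abundance: 0.121455 × 187.970 + 0.184465 × 189.001 + 0.327504 × 191.929 + 0.366576 × 192.945
= 22.8299 + 34.8641 + 62.8575 + 70.7290 = 191.2805 Da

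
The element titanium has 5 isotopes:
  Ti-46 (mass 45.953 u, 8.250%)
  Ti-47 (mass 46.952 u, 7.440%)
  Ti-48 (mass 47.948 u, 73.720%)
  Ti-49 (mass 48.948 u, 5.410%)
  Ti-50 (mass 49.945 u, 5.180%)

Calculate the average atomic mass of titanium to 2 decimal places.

47.87 u

Average mass = Σ (abundance × isotope mass) = 0.08250 × 45.953 + 0.07440 × 46.952 + 0.73720 × 47.948 + 0.05410 × 48.948 + 0.05180 × 49.945
= 3.7911 + 3.4932 + 35.3473 + 2.6481 + 2.5872 = 47.8669 u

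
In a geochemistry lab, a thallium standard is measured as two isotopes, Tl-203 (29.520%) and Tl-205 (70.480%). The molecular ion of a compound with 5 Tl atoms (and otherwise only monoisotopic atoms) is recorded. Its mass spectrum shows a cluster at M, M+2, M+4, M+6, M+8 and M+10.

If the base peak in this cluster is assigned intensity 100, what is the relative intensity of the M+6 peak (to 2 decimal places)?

(0.29520 + 0.70480)^5 gives M 0.0022, M+2 0.0268, M+4 0.1278, M+6 0.3051, M+8 0.3642, M+10 0.1739; the largest is M+8.
P(M+8) = C(5,4) × 0.29520^1 × 0.70480^4 = 5 × 0.2952 × 0.24675365 = 0.364208 (base)
P(M+6) = C(5,3) × 0.29520^2 × 0.70480^3 = 10 × 0.08714304 × 0.35010449 = 0.305092
Relative intensity = 0.305092 / 0.364208 × 100 = 83.77

83.77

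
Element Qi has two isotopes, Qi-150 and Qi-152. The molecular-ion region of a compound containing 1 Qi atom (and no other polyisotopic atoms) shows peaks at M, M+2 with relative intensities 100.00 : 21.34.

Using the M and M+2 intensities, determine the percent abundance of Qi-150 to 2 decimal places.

82.41%

If p is the fraction of Qi that is Qi-150, then I(M+2)/I(M) = [C(1,1)·p^0·(1−p)] / p^1 = 1·(1−p)/p = 21.34/100.00 = 0.2134
(1−p)/p = 0.2134/1 = 0.2134  ⇒  p = 1/(1 + 0.2134) = 0.8241
Qi-150: 82.41%, Qi-152: 17.59%.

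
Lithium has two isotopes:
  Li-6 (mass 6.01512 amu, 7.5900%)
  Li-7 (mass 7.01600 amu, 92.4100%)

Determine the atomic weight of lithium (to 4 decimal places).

6.9400 amu

Weight each isotope mass by its fractional abundance: 0.075900 × 6.01512 + 0.924100 × 7.01600
= 0.456548 + 6.483486 = 6.940034 amu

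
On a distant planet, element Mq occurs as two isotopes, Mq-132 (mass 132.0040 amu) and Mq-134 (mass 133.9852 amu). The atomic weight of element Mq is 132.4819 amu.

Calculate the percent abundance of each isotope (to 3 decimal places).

Let x be the fractional abundance of Mq-132; then Mq-134 has abundance 1 − x.
132.0040·x + 133.9852·(1 − x) = 132.4819
(132.0040 − 133.9852)·x = 132.4819 − 133.9852
x = -1.5033 / -1.9812 = 0.75878 → 75.878% Mq-132, 24.122% Mq-134.

Mq-132: 75.878%, Mq-134: 24.122%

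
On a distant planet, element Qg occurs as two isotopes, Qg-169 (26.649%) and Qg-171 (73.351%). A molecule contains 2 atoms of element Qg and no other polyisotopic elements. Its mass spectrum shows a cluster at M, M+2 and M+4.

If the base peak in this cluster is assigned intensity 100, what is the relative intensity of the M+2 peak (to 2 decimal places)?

72.66

(0.26649 + 0.73351)^2 gives M 0.0710, M+2 0.3909, M+4 0.5380; the largest is M+4.
P(M+4) = C(2,2) × 0.26649^0 × 0.73351^2 = 1 × 1.0000 × 0.53803692 = 0.538037 (base)
P(M+2) = C(2,1) × 0.26649^1 × 0.73351^1 = 2 × 0.26649 × 0.73351 = 0.390946
Relative intensity = 0.390946 / 0.538037 × 100 = 72.66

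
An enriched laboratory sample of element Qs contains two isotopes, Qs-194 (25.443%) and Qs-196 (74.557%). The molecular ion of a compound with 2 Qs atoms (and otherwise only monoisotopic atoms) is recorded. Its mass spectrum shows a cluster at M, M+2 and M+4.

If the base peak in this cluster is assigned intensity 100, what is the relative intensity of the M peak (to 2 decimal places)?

Term probabilities: M 0.0647, M+2 0.3794, M+4 0.5559. Base peak = M+4.
P(M+4) = C(2,2) × 0.25443^0 × 0.74557^2 = 1 × 1.0000 × 0.55587462 = 0.555875 (base)
P(M) = C(2,0) × 0.25443^2 × 0.74557^0 = 1 × 0.06473462 × 1.0000 = 0.064735
Relative intensity = 0.064735 / 0.555875 × 100 = 11.65

11.65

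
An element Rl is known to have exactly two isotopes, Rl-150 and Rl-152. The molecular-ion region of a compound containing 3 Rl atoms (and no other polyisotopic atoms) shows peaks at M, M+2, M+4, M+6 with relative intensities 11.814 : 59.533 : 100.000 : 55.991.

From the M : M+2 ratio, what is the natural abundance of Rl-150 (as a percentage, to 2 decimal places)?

Write p for the Rl-150 fraction. I(M+2)/I(M) = [C(3,1)·p^2·(1−p)] / p^3 = 3·(1−p)/p = 59.533/11.814 = 5.0392
(1−p)/p = 5.0392/3 = 1.6797  ⇒  p = 1/(1 + 1.6797) = 0.3732
Rl-150: 37.32%, Rl-152: 62.68%.

37.32%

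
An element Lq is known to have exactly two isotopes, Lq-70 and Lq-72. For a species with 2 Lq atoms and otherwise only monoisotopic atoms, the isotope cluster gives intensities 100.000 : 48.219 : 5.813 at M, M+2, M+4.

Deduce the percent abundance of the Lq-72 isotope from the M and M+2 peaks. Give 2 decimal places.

19.43%

If p is the fraction of Lq that is Lq-70, then I(M+2)/I(M) = [C(2,1)·p^1·(1−p)] / p^2 = 2·(1−p)/p = 48.219/100.000 = 0.4822
(1−p)/p = 0.4822/2 = 0.2411  ⇒  p = 1/(1 + 0.2411) = 0.8057
Lq-70: 80.57%, Lq-72: 19.43%.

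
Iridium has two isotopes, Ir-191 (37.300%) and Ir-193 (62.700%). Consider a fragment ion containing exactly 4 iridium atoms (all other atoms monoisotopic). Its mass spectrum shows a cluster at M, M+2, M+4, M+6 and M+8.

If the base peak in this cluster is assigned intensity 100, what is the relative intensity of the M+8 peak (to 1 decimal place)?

Term probabilities: M 0.0194, M+2 0.1302, M+4 0.3282, M+6 0.3678, M+8 0.1546. Base peak = M+6.
P(M+6) = C(4,3) × 0.37300^1 × 0.62700^3 = 4 × 0.3730 × 0.24649188 = 0.367766 (base)
P(M+8) = C(4,4) × 0.37300^0 × 0.62700^4 = 1 × 1.0000 × 0.15455041 = 0.154550
Relative intensity = 0.154550 / 0.367766 × 100 = 42.0

42.0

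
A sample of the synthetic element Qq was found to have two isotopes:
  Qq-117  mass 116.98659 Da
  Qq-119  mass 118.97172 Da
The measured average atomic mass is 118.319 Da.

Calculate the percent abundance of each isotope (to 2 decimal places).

With x = fraction of Qq-117 (so Qq-119 is 1 − x):
116.98659·x + 118.97172·(1 − x) = 118.319
(116.98659 − 118.97172)·x = 118.319 − 118.97172
x = -0.65272 / -1.98513 = 0.32880 → 32.88% Qq-117, 67.12% Qq-119.

Qq-117: 32.88%, Qq-119: 67.12%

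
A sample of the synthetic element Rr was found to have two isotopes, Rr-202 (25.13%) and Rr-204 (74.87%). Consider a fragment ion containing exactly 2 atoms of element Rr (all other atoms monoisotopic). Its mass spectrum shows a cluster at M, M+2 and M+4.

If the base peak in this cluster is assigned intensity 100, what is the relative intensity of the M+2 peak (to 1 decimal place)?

67.1

(0.2513 + 0.7487)^2 gives M 0.0632, M+2 0.3763, M+4 0.5606; the largest is M+4.
P(M+4) = C(2,2) × 0.2513^0 × 0.7487^2 = 1 × 1.0000 × 0.56055169 = 0.560552 (base)
P(M+2) = C(2,1) × 0.2513^1 × 0.7487^1 = 2 × 0.2513 × 0.7487 = 0.376297
Relative intensity = 0.376297 / 0.560552 × 100 = 67.1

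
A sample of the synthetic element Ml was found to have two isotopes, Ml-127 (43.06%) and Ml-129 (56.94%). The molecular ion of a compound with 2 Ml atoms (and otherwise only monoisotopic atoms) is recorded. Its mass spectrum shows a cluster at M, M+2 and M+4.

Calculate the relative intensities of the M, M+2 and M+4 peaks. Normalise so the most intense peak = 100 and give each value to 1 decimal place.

37.8 : 100.0 : 66.1

Expanding (0.4306 + 0.5694)^2:
P(M) = 0.4306^2 = 0.185416
P(M+2) = 2 × 0.4306^1 × 0.5694^1 = 0.490367
P(M+4) = 0.5694^2 = 0.324216
The M+2 peak is largest (0.490367); scaling to 100 gives 37.8 : 100.0 : 66.1.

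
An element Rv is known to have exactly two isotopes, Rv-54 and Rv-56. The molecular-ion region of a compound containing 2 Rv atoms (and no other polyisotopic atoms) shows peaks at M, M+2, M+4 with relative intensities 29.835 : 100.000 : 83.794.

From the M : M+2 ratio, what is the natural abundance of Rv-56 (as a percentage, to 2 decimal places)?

If p is the fraction of Rv that is Rv-54, then I(M+2)/I(M) = [C(2,1)·p^1·(1−p)] / p^2 = 2·(1−p)/p = 100.000/29.835 = 3.3518
(1−p)/p = 3.3518/2 = 1.6759  ⇒  p = 1/(1 + 1.6759) = 0.3737
Rv-54: 37.37%, Rv-56: 62.63%.

62.63%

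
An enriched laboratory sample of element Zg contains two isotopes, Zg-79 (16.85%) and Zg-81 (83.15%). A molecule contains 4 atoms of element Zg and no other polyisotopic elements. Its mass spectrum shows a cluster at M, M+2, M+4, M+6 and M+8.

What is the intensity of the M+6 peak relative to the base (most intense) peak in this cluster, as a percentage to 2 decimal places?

Binomial terms of (0.1685 + 0.8315)^4: M 0.0008, M+2 0.0159, M+4 0.1178, M+6 0.3875, M+8 0.4780 → M+8 is the base peak.
P(M+8) = C(4,4) × 0.1685^0 × 0.8315^4 = 1 × 1.0000 × 0.47802324 = 0.478023 (base)
P(M+6) = C(4,3) × 0.1685^1 × 0.8315^3 = 4 × 0.1685 × 0.57489266 = 0.387478
Relative intensity = 0.387478 / 0.478023 × 100 = 81.06

81.06%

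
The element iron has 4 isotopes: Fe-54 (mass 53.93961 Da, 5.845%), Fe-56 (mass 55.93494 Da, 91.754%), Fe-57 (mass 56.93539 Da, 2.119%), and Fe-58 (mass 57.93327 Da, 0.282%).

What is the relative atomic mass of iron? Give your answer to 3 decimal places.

Ar = Σ fᵢ·mᵢ = 0.05845 × 53.93961 + 0.91754 × 55.93494 + 0.02119 × 56.93539 + 0.00282 × 57.93327
= 3.152770 + 51.322545 + 1.206461 + 0.163372 = 55.845148 Da

55.845 Da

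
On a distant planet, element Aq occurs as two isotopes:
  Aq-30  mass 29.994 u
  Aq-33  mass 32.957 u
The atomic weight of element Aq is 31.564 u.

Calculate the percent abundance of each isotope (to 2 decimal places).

Aq-30: 47.01%, Aq-33: 52.99%

With x = fraction of Aq-30 (so Aq-33 is 1 − x):
29.994·x + 32.957·(1 − x) = 31.564
(29.994 − 32.957)·x = 31.564 − 32.957
x = -1.393 / -2.963 = 0.47013 → 47.01% Aq-30, 52.99% Aq-33.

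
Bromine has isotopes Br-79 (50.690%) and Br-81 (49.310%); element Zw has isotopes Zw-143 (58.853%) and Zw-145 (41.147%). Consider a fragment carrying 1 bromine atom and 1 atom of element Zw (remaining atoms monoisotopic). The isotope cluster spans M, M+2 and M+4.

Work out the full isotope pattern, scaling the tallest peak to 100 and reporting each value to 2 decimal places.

Bromine pattern (n=1): 0.5069 : 0.4931
Element Zw pattern (n=1): 0.58853 : 0.41147
Convolve the two distributions (both contribute in 2-u steps):
  M: 0.5069×0.58853 = 0.298326
  M+2: 0.5069×0.41147 + 0.4931×0.58853 = 0.498778
  M+4: 0.4931×0.41147 = 0.202896
Scale to base peak (0.498778) = 100: 59.81 : 100.00 : 40.68

59.81 : 100.00 : 40.68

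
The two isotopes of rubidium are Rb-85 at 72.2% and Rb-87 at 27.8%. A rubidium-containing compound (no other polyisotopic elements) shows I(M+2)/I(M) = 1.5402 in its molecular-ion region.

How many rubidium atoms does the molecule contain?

For n independent Rb atoms, I(M+2)/I(M) = n · (abundance Rb-87) / (abundance Rb-85) = n · 0.278/0.722.
n = 1.5402 × 0.722/0.278 = 4.00 ≈ 4

4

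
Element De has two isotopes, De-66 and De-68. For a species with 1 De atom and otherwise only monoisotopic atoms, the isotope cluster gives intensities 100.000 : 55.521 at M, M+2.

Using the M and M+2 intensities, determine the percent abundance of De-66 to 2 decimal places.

64.30%

Write p for the De-66 fraction. I(M+2)/I(M) = [C(1,1)·p^0·(1−p)] / p^1 = 1·(1−p)/p = 55.521/100.000 = 0.5552
(1−p)/p = 0.5552/1 = 0.5552  ⇒  p = 1/(1 + 0.5552) = 0.6430
De-66: 64.30%, De-68: 35.70%.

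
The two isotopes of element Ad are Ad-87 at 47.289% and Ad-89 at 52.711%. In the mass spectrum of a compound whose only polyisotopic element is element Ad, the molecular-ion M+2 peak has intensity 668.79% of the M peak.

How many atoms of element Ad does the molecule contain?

With n Ad atoms, P(M+2)/P(M) = C(n,1)·p^(n−1)q / p^n = n·q/p = n · 0.52711/0.47289.
n = 6.6879 × 0.47289/0.52711 = 6.00 ≈ 6

6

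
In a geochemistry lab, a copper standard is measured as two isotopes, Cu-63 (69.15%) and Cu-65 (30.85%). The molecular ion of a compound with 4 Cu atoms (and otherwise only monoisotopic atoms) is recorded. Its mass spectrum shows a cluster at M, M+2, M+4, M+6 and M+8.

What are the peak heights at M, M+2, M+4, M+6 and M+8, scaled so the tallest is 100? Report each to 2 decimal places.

56.04 : 100.00 : 66.92 : 19.90 : 2.22

Expanding (0.6915 + 0.3085)^4:
P(M) = 0.6915^4 = 0.228649
P(M+2) = 4 × 0.6915^3 × 0.3085^1 = 0.408030
P(M+4) = 6 × 0.6915^2 × 0.3085^2 = 0.273052
P(M+6) = 4 × 0.6915^1 × 0.3085^3 = 0.081212
P(M+8) = 0.3085^4 = 0.009058
The M+2 peak is largest (0.408030); scaling to 100 gives 56.04 : 100.00 : 66.92 : 19.90 : 2.22.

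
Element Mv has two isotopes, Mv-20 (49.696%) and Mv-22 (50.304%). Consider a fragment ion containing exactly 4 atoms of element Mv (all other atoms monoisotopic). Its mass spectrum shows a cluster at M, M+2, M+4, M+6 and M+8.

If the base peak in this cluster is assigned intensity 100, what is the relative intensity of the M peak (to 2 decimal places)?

16.27

Term probabilities: M 0.0610, M+2 0.2470, M+4 0.3750, M+6 0.2530, M+8 0.0640. Base peak = M+4.
P(M+4) = C(4,2) × 0.49696^2 × 0.50304^2 = 6 × 0.24696924 × 0.25304924 = 0.374972 (base)
P(M) = C(4,0) × 0.49696^4 × 0.50304^0 = 1 × 0.06099381 × 1.0000 = 0.060994
Relative intensity = 0.060994 / 0.374972 × 100 = 16.27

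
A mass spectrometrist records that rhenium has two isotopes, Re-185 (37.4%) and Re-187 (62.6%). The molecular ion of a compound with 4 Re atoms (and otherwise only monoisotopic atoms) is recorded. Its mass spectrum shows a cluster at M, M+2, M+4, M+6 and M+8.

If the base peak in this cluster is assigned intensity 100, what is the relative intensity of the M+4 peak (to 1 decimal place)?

Term probabilities: M 0.0196, M+2 0.1310, M+4 0.3289, M+6 0.3670, M+8 0.1536. Base peak = M+6.
P(M+6) = C(4,3) × 0.374^1 × 0.626^3 = 4 × 0.3740 × 0.24531438 = 0.366990 (base)
P(M+4) = C(4,2) × 0.374^2 × 0.626^2 = 6 × 0.139876 × 0.391876 = 0.328884
Relative intensity = 0.328884 / 0.366990 × 100 = 89.6

89.6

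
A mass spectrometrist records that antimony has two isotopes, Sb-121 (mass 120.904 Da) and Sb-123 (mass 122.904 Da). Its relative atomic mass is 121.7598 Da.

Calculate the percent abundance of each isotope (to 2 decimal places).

Sb-121: 57.21%, Sb-123: 42.79%

Writing the weighted mean with unknown fraction x of Sb-121:
120.904·x + 122.904·(1 − x) = 121.7598
(120.904 − 122.904)·x = 121.7598 − 122.904
x = -1.1442 / -2.000 = 0.57210 → 57.21% Sb-121, 42.79% Sb-123.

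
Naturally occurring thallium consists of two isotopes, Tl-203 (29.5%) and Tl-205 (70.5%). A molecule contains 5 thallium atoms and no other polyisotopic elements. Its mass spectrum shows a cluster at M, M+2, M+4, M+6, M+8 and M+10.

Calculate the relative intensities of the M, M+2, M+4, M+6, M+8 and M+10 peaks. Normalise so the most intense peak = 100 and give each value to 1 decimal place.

0.6 : 7.3 : 35.0 : 83.7 : 100.0 : 47.8

Expanding (0.295 + 0.705)^5:
P(M) = 0.295^5 = 0.002234
P(M+2) = 5 × 0.295^4 × 0.705^1 = 0.026696
P(M+4) = 10 × 0.295^3 × 0.705^2 = 0.127598
P(M+6) = 10 × 0.295^2 × 0.705^3 = 0.304938
P(M+8) = 5 × 0.295^1 × 0.705^4 = 0.364375
P(M+10) = 0.705^5 = 0.174159
The M+8 peak is largest (0.364375); scaling to 100 gives 0.6 : 7.3 : 35.0 : 83.7 : 100.0 : 47.8.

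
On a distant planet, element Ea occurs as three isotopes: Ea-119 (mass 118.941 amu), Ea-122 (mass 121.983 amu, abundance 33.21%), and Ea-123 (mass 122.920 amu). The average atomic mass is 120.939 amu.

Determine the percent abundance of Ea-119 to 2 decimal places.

41.97%

The remaining 66.79% is split between Ea-119 (fraction x) and Ea-123 (fraction 0.6679 − x).
Substituting: 118.941x + 122.920(0.6679 − x) = 80.4284457
(118.941 − 122.920)x = -1.6698223  ⇒  x = 0.41966, y = 0.24824
Ea-119: 41.97%, Ea-123: 24.82%.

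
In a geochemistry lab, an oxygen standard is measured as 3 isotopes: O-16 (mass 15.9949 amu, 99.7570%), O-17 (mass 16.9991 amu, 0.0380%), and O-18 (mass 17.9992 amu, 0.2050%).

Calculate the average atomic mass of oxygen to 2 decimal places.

16.00 amu

Average mass = Σ (abundance × isotope mass) = 0.997570 × 15.9949 + 0.000380 × 16.9991 + 0.002050 × 17.9992
= 15.95603 + 0.00646 + 0.03690 = 15.99939 amu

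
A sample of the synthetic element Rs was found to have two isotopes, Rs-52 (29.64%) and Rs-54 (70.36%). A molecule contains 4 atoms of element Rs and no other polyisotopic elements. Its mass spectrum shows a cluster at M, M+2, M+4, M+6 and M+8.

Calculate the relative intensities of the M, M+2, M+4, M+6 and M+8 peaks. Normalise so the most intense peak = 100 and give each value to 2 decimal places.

1.87 : 17.75 : 63.19 : 100.00 : 59.35

Expanding (0.2964 + 0.7036)^4:
P(M) = 0.2964^4 = 0.007718
P(M+2) = 4 × 0.2964^3 × 0.7036^1 = 0.073286
P(M+4) = 6 × 0.2964^2 × 0.7036^2 = 0.260951
P(M+6) = 4 × 0.2964^1 × 0.7036^3 = 0.412967
P(M+8) = 0.7036^4 = 0.245077
The M+6 peak is largest (0.412967); scaling to 100 gives 1.87 : 17.75 : 63.19 : 100.00 : 59.35.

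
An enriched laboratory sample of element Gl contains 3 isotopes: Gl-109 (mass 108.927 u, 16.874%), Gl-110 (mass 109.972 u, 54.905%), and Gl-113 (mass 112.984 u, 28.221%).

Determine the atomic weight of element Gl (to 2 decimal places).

The abundance-weighted mean is 0.16874 × 108.927 + 0.54905 × 109.972 + 0.28221 × 112.984
= 18.3803 + 60.3801 + 31.8852 = 110.6456 u

110.65 u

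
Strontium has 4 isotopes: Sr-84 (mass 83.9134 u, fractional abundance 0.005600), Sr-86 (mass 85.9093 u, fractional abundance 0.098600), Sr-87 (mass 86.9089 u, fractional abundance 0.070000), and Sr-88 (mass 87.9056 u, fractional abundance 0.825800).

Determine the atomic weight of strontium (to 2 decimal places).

The abundance-weighted mean is 0.005600 × 83.9134 + 0.098600 × 85.9093 + 0.070000 × 86.9089 + 0.825800 × 87.9056
= 0.46992 + 8.47066 + 6.08362 + 72.59244 = 87.61664 u

87.62 u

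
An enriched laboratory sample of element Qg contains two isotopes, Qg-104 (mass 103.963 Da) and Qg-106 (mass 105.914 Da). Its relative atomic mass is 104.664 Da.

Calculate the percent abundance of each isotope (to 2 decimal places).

Qg-104: 64.07%, Qg-106: 35.93%

With x = fraction of Qg-104 (so Qg-106 is 1 − x):
103.963·x + 105.914·(1 − x) = 104.664
(103.963 − 105.914)·x = 104.664 − 105.914
x = -1.250 / -1.951 = 0.64070 → 64.07% Qg-104, 35.93% Qg-106.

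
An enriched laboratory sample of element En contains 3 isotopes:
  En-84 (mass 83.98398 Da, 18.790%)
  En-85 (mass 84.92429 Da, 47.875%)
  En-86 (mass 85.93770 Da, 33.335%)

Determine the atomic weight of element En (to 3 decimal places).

Weight each isotope mass by its fractional abundance: 0.18790 × 83.98398 + 0.47875 × 84.92429 + 0.33335 × 85.93770
= 15.780590 + 40.657504 + 28.647332 = 85.085426 Da

85.085 Da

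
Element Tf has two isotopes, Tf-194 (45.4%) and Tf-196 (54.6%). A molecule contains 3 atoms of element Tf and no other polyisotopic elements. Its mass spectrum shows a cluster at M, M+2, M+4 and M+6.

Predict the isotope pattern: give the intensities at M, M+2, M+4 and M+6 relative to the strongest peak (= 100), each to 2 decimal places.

23.05 : 83.15 : 100.00 : 40.09

Each Tf atom is independently Tf-194 (p = 0.454) or Tf-196 (q = 0.546); the cluster is the binomial expansion (p + q)^3.
P(M) = 0.454^3 = 0.093577
P(M+2) = 3 × 0.454^2 × 0.546^1 = 0.337618
P(M+4) = 3 × 0.454^1 × 0.546^2 = 0.406034
P(M+6) = 0.546^3 = 0.162771
The M+4 peak is largest (0.406034); scaling to 100 gives 23.05 : 83.15 : 100.00 : 40.09.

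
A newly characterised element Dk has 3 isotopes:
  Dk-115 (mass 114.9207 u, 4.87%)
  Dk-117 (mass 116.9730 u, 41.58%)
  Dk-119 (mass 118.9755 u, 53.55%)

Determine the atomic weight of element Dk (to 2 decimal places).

117.95 u

Ar = Σ fᵢ·mᵢ = 0.0487 × 114.9207 + 0.4158 × 116.9730 + 0.5355 × 118.9755
= 5.59664 + 48.63737 + 63.71138 = 117.94539 u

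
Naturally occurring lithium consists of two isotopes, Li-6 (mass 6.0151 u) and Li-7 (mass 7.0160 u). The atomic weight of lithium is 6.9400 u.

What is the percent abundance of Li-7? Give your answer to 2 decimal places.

92.41%

With x = fraction of Li-6 (so Li-7 is 1 − x):
6.0151·x + 7.0160·(1 − x) = 6.9400
(6.0151 − 7.0160)·x = 6.9400 − 7.0160
x = -0.0760 / -1.0009 = 0.07593 → 7.59% Li-6, 92.41% Li-7.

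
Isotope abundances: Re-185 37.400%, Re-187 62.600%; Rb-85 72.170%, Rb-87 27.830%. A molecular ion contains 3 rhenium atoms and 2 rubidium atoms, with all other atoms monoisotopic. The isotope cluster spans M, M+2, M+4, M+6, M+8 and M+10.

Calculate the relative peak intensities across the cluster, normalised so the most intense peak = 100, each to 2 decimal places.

8.05 : 46.62 : 100.00 : 95.91 : 39.16 : 5.61

Rhenium pattern (n=3): 0.05231362 : 0.26268713 : 0.43968487 : 0.24531438
Rubidium pattern (n=2): 0.52085089 : 0.40169822 : 0.07745089
Convolve the two distributions (both contribute in 2-u steps):
  M: 0.05231362×0.52085089 = 0.027248
  M+2: 0.05231362×0.40169822 + 0.26268713×0.52085089 = 0.157835
  M+4: 0.05231362×0.07745089 + 0.26268713×0.40169822 + 0.43968487×0.52085089 = 0.338583
  M+6: 0.26268713×0.07745089 + 0.43968487×0.40169822 + 0.24531438×0.52085089 = 0.324738
  M+8: 0.43968487×0.07745089 + 0.24531438×0.40169822 = 0.132596
  M+10: 0.24531438×0.07745089 = 0.019000
Scale to base peak (0.338583) = 100: 8.05 : 46.62 : 100.00 : 95.91 : 39.16 : 5.61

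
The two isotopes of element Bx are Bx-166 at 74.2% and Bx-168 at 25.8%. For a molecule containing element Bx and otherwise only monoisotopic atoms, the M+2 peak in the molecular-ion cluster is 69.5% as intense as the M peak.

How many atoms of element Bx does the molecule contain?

2

For n independent Bx atoms, I(M+2)/I(M) = n · (abundance Bx-168) / (abundance Bx-166) = n · 0.258/0.742.
n = 0.695 × 0.742/0.258 = 2.00 ≈ 2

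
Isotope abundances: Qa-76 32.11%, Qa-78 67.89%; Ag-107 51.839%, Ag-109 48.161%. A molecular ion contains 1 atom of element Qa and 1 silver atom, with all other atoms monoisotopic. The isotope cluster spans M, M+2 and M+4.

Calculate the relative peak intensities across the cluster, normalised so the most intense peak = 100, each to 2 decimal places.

32.86 : 100.00 : 64.54

Element Qa pattern (n=1): 0.3211 : 0.6789
Silver pattern (n=1): 0.51839 : 0.48161
Convolve the two distributions (both contribute in 2-u steps):
  M: 0.3211×0.51839 = 0.166455
  M+2: 0.3211×0.48161 + 0.6789×0.51839 = 0.506580
  M+4: 0.6789×0.48161 = 0.326965
Scale to base peak (0.506580) = 100: 32.86 : 100.00 : 64.54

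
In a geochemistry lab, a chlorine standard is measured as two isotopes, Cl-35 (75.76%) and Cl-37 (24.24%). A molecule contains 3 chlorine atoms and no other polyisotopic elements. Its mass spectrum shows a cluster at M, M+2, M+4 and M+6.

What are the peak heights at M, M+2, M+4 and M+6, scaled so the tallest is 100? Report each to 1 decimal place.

100.0 : 96.0 : 30.7 : 3.3

The 3 Cl atoms are independent, so intensities follow the terms of (0.7576 + 0.2424)^3.
P(M) = 0.7576^3 = 0.434830
P(M+2) = 3 × 0.7576^2 × 0.2424^1 = 0.417382
P(M+4) = 3 × 0.7576^1 × 0.2424^2 = 0.133545
P(M+6) = 0.2424^3 = 0.014243
The M peak is largest (0.434830); scaling to 100 gives 100.0 : 96.0 : 30.7 : 3.3.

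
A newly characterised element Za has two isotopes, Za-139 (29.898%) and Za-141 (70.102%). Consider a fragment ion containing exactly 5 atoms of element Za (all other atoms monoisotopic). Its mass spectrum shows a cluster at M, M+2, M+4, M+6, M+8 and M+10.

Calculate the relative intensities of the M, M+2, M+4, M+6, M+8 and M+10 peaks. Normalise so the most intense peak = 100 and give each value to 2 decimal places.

0.66 : 7.76 : 36.38 : 85.30 : 100.00 : 46.89

The 5 Za atoms are independent, so intensities follow the terms of (0.29898 + 0.70102)^5.
P(M) = 0.29898^5 = 0.002389
P(M+2) = 5 × 0.29898^4 × 0.70102^1 = 0.028007
P(M+4) = 10 × 0.29898^3 × 0.70102^2 = 0.131337
P(M+6) = 10 × 0.29898^2 × 0.70102^3 = 0.307947
P(M+8) = 5 × 0.29898^1 × 0.70102^4 = 0.361022
P(M+10) = 0.70102^5 = 0.169298
The M+8 peak is largest (0.361022); scaling to 100 gives 0.66 : 7.76 : 36.38 : 85.30 : 100.00 : 46.89.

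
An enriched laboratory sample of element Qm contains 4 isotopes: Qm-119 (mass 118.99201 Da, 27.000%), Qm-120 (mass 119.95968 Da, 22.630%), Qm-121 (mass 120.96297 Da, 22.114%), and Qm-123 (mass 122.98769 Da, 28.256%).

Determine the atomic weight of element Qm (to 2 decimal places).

Weight each isotope mass by its fractional abundance: 0.27000 × 118.99201 + 0.22630 × 119.95968 + 0.22114 × 120.96297 + 0.28256 × 122.98769
= 32.127843 + 27.146876 + 26.749751 + 34.751402 = 120.775872 Da

120.78 Da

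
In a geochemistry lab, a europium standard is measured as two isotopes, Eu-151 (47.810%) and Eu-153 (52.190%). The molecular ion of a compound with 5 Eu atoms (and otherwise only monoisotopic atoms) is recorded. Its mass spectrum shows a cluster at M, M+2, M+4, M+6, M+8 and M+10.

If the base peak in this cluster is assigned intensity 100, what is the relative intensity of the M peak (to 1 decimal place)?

7.7

Binomial terms of (0.47810 + 0.52190)^5: M 0.0250, M+2 0.1363, M+4 0.2977, M+6 0.3249, M+8 0.1774, M+10 0.0387 → M+6 is the base peak.
P(M+6) = C(5,3) × 0.47810^2 × 0.52190^3 = 10 × 0.22857961 × 0.14215492 = 0.324937 (base)
P(M) = C(5,0) × 0.47810^5 × 0.52190^0 = 1 × 0.02498007 × 1.0000 = 0.024980
Relative intensity = 0.024980 / 0.324937 × 100 = 7.7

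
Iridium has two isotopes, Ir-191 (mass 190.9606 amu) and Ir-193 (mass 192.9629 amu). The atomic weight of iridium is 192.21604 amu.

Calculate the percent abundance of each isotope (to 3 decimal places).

Ir-191: 37.300%, Ir-193: 62.700%

Writing the weighted mean with unknown fraction x of Ir-191:
190.9606·x + 192.9629·(1 − x) = 192.21604
(190.9606 − 192.9629)·x = 192.21604 − 192.9629
x = -0.74686 / -2.0023 = 0.37300 → 37.300% Ir-191, 62.700% Ir-193.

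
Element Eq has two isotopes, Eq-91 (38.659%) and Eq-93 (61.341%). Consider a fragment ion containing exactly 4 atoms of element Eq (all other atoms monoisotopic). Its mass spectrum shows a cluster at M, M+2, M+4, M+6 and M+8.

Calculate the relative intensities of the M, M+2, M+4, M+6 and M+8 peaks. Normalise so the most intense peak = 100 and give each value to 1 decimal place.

Each Eq atom is independently Eq-91 (p = 0.38659) or Eq-93 (q = 0.61341); the cluster is the binomial expansion (p + q)^4.
P(M) = 0.38659^4 = 0.022336
P(M+2) = 4 × 0.38659^3 × 0.61341^1 = 0.141763
P(M+4) = 6 × 0.38659^2 × 0.61341^2 = 0.337407
P(M+6) = 4 × 0.38659^1 × 0.61341^3 = 0.356914
P(M+8) = 0.61341^4 = 0.141580
The M+6 peak is largest (0.356914); scaling to 100 gives 6.3 : 39.7 : 94.5 : 100.0 : 39.7.

6.3 : 39.7 : 94.5 : 100.0 : 39.7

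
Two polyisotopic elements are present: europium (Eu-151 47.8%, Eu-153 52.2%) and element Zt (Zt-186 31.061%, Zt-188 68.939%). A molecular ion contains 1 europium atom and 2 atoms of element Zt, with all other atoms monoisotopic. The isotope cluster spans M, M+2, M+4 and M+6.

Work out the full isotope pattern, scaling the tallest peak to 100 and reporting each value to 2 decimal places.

10.23 : 56.59 : 100.00 : 55.04

Europium pattern (n=1): 0.4780 : 0.5220
Element Zt pattern (n=2): 0.09647857 : 0.42826286 : 0.47525857
Convolve the two distributions (both contribute in 2-u steps):
  M: 0.4780×0.09647857 = 0.046117
  M+2: 0.4780×0.42826286 + 0.5220×0.09647857 = 0.255071
  M+4: 0.4780×0.47525857 + 0.5220×0.42826286 = 0.450727
  M+6: 0.5220×0.47525857 = 0.248085
Scale to base peak (0.450727) = 100: 10.23 : 56.59 : 100.00 : 55.04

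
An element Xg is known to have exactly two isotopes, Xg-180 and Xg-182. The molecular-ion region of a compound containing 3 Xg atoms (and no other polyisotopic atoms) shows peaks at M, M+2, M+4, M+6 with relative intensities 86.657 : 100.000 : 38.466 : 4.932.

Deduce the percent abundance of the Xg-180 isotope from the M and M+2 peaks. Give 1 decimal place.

72.2%

Write p for the Xg-180 fraction. I(M+2)/I(M) = [C(3,1)·p^2·(1−p)] / p^3 = 3·(1−p)/p = 100.000/86.657 = 1.1540
(1−p)/p = 1.1540/3 = 0.3847  ⇒  p = 1/(1 + 0.3847) = 0.7222
Xg-180: 72.2%, Xg-182: 27.8%.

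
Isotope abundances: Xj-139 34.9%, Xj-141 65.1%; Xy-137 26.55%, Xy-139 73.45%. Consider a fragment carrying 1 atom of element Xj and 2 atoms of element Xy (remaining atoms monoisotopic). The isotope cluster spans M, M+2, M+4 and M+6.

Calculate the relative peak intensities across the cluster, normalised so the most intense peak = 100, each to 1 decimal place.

5.6 : 41.2 : 100.0 : 79.4

Element Xj pattern (n=1): 0.3490 : 0.6510
Element Xy pattern (n=2): 0.07049025 : 0.3900195 : 0.53949025
Convolve the two distributions (both contribute in 2-u steps):
  M: 0.3490×0.07049025 = 0.024601
  M+2: 0.3490×0.3900195 + 0.6510×0.07049025 = 0.182006
  M+4: 0.3490×0.53949025 + 0.6510×0.3900195 = 0.442185
  M+6: 0.6510×0.53949025 = 0.351208
Scale to base peak (0.442185) = 100: 5.6 : 41.2 : 100.0 : 79.4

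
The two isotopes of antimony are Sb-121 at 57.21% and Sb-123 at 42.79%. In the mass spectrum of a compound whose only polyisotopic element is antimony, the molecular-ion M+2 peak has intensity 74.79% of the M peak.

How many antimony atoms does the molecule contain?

1

With n Sb atoms, P(M+2)/P(M) = C(n,1)·p^(n−1)q / p^n = n·q/p = n · 0.4279/0.5721.
n = 0.7479 × 0.5721/0.4279 = 1.00 ≈ 1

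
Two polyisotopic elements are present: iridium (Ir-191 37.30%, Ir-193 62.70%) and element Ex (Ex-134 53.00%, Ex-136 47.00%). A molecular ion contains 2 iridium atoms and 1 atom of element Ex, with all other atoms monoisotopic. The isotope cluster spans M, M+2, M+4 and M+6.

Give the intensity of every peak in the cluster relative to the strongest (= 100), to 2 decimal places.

Iridium pattern (n=2): 0.139129 : 0.467742 : 0.393129
Element Ex pattern (n=1): 0.5300 : 0.4700
Convolve the two distributions (both contribute in 2-u steps):
  M: 0.139129×0.5300 = 0.073738
  M+2: 0.139129×0.4700 + 0.467742×0.5300 = 0.313294
  M+4: 0.467742×0.4700 + 0.393129×0.5300 = 0.428197
  M+6: 0.393129×0.4700 = 0.184771
Scale to base peak (0.428197) = 100: 17.22 : 73.17 : 100.00 : 43.15

17.22 : 73.17 : 100.00 : 43.15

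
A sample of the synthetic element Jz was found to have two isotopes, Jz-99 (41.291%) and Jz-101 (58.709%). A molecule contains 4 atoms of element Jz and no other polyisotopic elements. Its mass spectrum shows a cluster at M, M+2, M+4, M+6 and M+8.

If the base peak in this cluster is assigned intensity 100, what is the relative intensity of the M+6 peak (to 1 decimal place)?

94.8

(0.41291 + 0.58709)^4 gives M 0.0291, M+2 0.1653, M+4 0.3526, M+6 0.3342, M+8 0.1188; the largest is M+4.
P(M+4) = C(4,2) × 0.41291^2 × 0.58709^2 = 6 × 0.17049467 × 0.34467467 = 0.352591 (base)
P(M+6) = C(4,3) × 0.41291^1 × 0.58709^3 = 4 × 0.41291 × 0.20235505 = 0.334218
Relative intensity = 0.334218 / 0.352591 × 100 = 94.8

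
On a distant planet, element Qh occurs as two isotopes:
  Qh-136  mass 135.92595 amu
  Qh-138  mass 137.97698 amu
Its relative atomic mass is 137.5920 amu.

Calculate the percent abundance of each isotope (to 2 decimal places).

Let x be the fractional abundance of Qh-136; then Qh-138 has abundance 1 − x.
135.92595·x + 137.97698·(1 − x) = 137.5920
(135.92595 − 137.97698)·x = 137.5920 − 137.97698
x = -0.38498 / -2.05103 = 0.18770 → 18.77% Qh-136, 81.23% Qh-138.

Qh-136: 18.77%, Qh-138: 81.23%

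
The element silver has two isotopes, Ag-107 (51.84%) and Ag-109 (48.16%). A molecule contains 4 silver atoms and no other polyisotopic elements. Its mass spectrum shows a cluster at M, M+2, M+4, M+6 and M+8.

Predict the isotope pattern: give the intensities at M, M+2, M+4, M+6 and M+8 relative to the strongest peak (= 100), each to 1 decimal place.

19.3 : 71.8 : 100.0 : 61.9 : 14.4

Each Ag atom is independently Ag-107 (p = 0.5184) or Ag-109 (q = 0.4816); the cluster is the binomial expansion (p + q)^4.
P(M) = 0.5184^4 = 0.072220
P(M+2) = 4 × 0.5184^3 × 0.4816^1 = 0.268375
P(M+4) = 6 × 0.5184^2 × 0.4816^2 = 0.373985
P(M+6) = 4 × 0.5184^1 × 0.4816^3 = 0.231624
P(M+8) = 0.4816^4 = 0.053795
The M+4 peak is largest (0.373985); scaling to 100 gives 19.3 : 71.8 : 100.0 : 61.9 : 14.4.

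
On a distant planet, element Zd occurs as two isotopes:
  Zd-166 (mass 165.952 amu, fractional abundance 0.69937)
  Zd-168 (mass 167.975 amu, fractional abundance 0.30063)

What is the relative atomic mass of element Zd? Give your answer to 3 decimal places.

Weight each isotope mass by its fractional abundance: 0.69937 × 165.952 + 0.30063 × 167.975
= 116.0619 + 50.4983 = 166.5602 amu

166.560 amu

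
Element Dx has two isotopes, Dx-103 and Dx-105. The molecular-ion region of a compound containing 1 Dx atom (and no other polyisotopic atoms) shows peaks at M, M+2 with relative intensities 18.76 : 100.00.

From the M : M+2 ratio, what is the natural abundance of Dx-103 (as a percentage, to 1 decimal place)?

Write p for the Dx-103 fraction. I(M+2)/I(M) = [C(1,1)·p^0·(1−p)] / p^1 = 1·(1−p)/p = 100.00/18.76 = 5.3305
(1−p)/p = 5.3305/1 = 5.3305  ⇒  p = 1/(1 + 5.3305) = 0.1580
Dx-103: 15.8%, Dx-105: 84.2%.

15.8%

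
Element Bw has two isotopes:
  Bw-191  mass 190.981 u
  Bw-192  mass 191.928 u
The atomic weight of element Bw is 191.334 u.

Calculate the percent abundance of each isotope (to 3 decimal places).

Writing the weighted mean with unknown fraction x of Bw-191:
190.981·x + 191.928·(1 − x) = 191.334
(190.981 − 191.928)·x = 191.334 − 191.928
x = -0.594 / -0.947 = 0.62724 → 62.724% Bw-191, 37.276% Bw-192.

Bw-191: 62.724%, Bw-192: 37.276%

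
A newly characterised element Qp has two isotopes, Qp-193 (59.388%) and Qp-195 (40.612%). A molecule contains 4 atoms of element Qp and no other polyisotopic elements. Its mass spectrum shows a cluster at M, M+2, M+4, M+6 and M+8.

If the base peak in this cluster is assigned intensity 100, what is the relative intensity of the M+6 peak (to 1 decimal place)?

(0.59388 + 0.40612)^4 gives M 0.1244, M+2 0.3403, M+4 0.3490, M+6 0.1591, M+8 0.0272; the largest is M+4.
P(M+4) = C(4,2) × 0.59388^2 × 0.40612^2 = 6 × 0.35269345 × 0.16493345 = 0.349026 (base)
P(M+6) = C(4,3) × 0.59388^1 × 0.40612^3 = 4 × 0.59388 × 0.06698277 = 0.159119
Relative intensity = 0.159119 / 0.349026 × 100 = 45.6

45.6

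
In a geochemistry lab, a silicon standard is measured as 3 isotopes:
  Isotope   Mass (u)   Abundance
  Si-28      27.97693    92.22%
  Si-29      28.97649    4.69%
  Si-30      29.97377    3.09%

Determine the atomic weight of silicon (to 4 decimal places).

28.0855 u

Average mass = Σ (abundance × isotope mass) = 0.9222 × 27.97693 + 0.0469 × 28.97649 + 0.0309 × 29.97377
= 25.800325 + 1.358997 + 0.926189 = 28.085511 u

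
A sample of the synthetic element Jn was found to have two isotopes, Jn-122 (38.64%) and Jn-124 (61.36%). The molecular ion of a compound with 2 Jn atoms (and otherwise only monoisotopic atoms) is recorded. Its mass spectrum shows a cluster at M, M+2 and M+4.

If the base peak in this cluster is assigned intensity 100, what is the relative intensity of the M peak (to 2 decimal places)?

31.49

Term probabilities: M 0.1493, M+2 0.4742, M+4 0.3765. Base peak = M+2.
P(M+2) = C(2,1) × 0.3864^1 × 0.6136^1 = 2 × 0.3864 × 0.6136 = 0.474190 (base)
P(M) = C(2,0) × 0.3864^2 × 0.6136^0 = 1 × 0.14930496 × 1.0000 = 0.149305
Relative intensity = 0.149305 / 0.474190 × 100 = 31.49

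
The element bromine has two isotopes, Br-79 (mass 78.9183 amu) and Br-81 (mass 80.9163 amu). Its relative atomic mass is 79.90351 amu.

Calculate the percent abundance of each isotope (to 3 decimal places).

Br-79: 50.690%, Br-81: 49.310%

Writing the weighted mean with unknown fraction x of Br-79:
78.9183·x + 80.9163·(1 − x) = 79.90351
(78.9183 − 80.9163)·x = 79.90351 − 80.9163
x = -1.01279 / -1.9980 = 0.50690 → 50.690% Br-79, 49.310% Br-81.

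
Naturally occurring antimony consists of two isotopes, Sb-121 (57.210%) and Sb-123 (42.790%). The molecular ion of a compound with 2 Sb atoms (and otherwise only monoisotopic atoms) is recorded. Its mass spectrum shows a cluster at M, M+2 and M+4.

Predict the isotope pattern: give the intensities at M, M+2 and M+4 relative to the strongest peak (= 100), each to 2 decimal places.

Each Sb atom is independently Sb-121 (p = 0.57210) or Sb-123 (q = 0.42790); the cluster is the binomial expansion (p + q)^2.
P(M) = 0.57210^2 = 0.327298
P(M+2) = 2 × 0.57210^1 × 0.42790^1 = 0.489603
P(M+4) = 0.42790^2 = 0.183098
The M+2 peak is largest (0.489603); scaling to 100 gives 66.85 : 100.00 : 37.40.

66.85 : 100.00 : 37.40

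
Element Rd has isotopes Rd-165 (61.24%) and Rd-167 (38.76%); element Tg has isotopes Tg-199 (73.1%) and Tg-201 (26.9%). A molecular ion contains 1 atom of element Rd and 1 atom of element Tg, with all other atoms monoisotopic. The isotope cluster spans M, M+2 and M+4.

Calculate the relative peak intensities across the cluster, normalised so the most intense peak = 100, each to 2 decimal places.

99.91 : 100.00 : 23.27

Element Rd pattern (n=1): 0.6124 : 0.3876
Element Tg pattern (n=1): 0.7310 : 0.2690
Convolve the two distributions (both contribute in 2-u steps):
  M: 0.6124×0.7310 = 0.447664
  M+2: 0.6124×0.2690 + 0.3876×0.7310 = 0.448071
  M+4: 0.3876×0.2690 = 0.104264
Scale to base peak (0.448071) = 100: 99.91 : 100.00 : 23.27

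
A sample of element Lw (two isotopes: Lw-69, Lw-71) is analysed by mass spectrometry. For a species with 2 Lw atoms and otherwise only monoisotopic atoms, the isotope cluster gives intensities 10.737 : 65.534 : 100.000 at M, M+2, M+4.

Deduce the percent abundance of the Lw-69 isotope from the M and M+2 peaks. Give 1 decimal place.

24.7%

Write p for the Lw-69 fraction. I(M+2)/I(M) = [C(2,1)·p^1·(1−p)] / p^2 = 2·(1−p)/p = 65.534/10.737 = 6.1036
(1−p)/p = 6.1036/2 = 3.0518  ⇒  p = 1/(1 + 3.0518) = 0.2468
Lw-69: 24.7%, Lw-71: 75.3%.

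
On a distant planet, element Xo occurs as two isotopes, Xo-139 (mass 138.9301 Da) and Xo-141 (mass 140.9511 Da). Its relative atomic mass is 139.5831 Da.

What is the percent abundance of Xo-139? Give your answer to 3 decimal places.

67.689%

Writing the weighted mean with unknown fraction x of Xo-139:
138.9301·x + 140.9511·(1 − x) = 139.5831
(138.9301 − 140.9511)·x = 139.5831 − 140.9511
x = -1.3680 / -2.0210 = 0.67689 → 67.689% Xo-139, 32.311% Xo-141.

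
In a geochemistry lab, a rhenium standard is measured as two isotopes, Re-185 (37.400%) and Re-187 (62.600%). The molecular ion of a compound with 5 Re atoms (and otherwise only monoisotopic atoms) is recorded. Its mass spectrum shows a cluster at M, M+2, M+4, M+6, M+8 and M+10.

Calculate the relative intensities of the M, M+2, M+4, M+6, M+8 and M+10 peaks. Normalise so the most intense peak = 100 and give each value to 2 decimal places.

The 5 Re atoms are independent, so intensities follow the terms of (0.37400 + 0.62600)^5.
P(M) = 0.37400^5 = 0.007317
P(M+2) = 5 × 0.37400^4 × 0.62600^1 = 0.061239
P(M+4) = 10 × 0.37400^3 × 0.62600^2 = 0.205005
P(M+6) = 10 × 0.37400^2 × 0.62600^3 = 0.343136
P(M+8) = 5 × 0.37400^1 × 0.62600^4 = 0.287170
P(M+10) = 0.62600^5 = 0.096133
The M+6 peak is largest (0.343136); scaling to 100 gives 2.13 : 17.85 : 59.74 : 100.00 : 83.69 : 28.02.

2.13 : 17.85 : 59.74 : 100.00 : 83.69 : 28.02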